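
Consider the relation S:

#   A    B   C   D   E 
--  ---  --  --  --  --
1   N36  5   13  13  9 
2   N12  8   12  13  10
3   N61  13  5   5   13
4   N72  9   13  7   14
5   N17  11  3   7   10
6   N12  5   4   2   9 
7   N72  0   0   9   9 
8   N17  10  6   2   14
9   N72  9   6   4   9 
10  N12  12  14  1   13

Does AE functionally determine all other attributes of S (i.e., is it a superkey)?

No

Rows 7 and 9 have the same AE value (A=N72, E=9) but are distinct tuples, so AE does not determine every attribute — not a superkey.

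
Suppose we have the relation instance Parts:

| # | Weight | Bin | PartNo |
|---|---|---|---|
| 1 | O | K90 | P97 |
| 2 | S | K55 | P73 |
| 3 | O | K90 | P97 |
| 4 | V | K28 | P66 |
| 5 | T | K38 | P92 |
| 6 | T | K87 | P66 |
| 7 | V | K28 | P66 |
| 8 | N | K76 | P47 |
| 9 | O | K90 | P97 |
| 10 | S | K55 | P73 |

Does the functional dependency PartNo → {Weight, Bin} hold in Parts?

No

PartNo=P97: rows 1, 3, 9 → {Weight,Bin} = (O, K90), (O, K90), (O, K90) ✓
PartNo=P73: rows 2, 10 → {Weight,Bin} = (S, K55), (S, K55) ✓
PartNo=P66: rows 4, 6, 7 → {Weight,Bin} takes values {(V, K28), (T, K87)} — violation
PartNo=P92: row 5 → {Weight,Bin} = (T, K38) ✓
PartNo=P47: row 8 → {Weight,Bin} = (N, K76) ✓
Two rows agree on PartNo but differ on {Weight, Bin}, so PartNo → {Weight, Bin} does not hold.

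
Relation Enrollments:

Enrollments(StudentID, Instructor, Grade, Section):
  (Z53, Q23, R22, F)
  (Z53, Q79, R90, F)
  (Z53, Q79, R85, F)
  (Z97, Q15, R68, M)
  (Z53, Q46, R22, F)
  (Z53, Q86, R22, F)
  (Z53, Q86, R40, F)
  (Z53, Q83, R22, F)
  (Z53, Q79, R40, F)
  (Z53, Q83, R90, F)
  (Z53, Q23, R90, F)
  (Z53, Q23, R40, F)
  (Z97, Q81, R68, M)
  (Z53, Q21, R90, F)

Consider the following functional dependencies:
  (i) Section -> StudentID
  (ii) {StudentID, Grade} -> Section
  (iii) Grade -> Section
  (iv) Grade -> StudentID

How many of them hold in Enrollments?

4

(i) Section -> StudentID: every LHS value maps to a single RHS value — holds.
(ii) {StudentID, Grade} -> Section: every LHS value maps to a single RHS value — holds.
(iii) Grade -> Section: every LHS value maps to a single RHS value — holds.
(iv) Grade -> StudentID: every LHS value maps to a single RHS value — holds.
4 of the 4 dependencies hold.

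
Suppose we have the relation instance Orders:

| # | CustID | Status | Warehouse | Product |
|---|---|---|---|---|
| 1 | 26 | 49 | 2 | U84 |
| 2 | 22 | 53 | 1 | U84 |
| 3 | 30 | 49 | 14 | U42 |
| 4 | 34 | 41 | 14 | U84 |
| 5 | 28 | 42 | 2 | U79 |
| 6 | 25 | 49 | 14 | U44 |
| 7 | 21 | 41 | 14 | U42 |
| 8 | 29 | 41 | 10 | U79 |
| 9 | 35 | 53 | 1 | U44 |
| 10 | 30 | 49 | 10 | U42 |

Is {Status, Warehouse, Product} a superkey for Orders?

All 10 rows have distinct {Status, Warehouse, Product} values, so {Status, Warehouse, Product} → (all attributes) holds and {Status, Warehouse, Product} is a superkey.

Yes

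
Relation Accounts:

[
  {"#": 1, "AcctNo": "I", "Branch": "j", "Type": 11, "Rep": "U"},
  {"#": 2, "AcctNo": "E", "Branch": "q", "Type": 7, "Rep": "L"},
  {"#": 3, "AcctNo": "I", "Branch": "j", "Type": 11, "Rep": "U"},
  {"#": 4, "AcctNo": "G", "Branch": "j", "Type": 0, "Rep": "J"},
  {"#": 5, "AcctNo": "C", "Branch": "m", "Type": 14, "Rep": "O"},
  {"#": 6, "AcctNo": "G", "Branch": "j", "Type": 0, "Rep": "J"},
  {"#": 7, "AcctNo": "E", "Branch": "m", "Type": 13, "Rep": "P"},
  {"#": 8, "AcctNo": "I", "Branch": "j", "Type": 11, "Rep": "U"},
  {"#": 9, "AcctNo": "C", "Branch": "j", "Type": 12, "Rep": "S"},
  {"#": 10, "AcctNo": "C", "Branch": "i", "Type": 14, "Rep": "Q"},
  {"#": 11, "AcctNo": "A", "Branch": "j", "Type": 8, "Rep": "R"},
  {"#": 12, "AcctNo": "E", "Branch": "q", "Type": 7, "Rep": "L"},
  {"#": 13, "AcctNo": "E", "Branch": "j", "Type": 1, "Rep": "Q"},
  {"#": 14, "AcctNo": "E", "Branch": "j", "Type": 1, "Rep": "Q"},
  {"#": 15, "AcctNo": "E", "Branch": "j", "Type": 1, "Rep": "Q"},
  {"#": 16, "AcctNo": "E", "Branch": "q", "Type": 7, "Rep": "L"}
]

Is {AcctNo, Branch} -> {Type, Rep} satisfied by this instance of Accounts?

(AcctNo=I, Branch=j): rows 1, 3, 8 → {Type,Rep} = (11, U), (11, U), (11, U) ✓
(AcctNo=E, Branch=q): rows 2, 12, 16 → {Type,Rep} = (7, L), (7, L), (7, L) ✓
(AcctNo=G, Branch=j): rows 4, 6 → {Type,Rep} = (0, J), (0, J) ✓
(AcctNo=C, Branch=m): row 5 → {Type,Rep} = (14, O) ✓
(AcctNo=E, Branch=m): row 7 → {Type,Rep} = (13, P) ✓
(AcctNo=C, Branch=j): row 9 → {Type,Rep} = (12, S) ✓
(AcctNo=C, Branch=i): row 10 → {Type,Rep} = (14, Q) ✓
(AcctNo=A, Branch=j): row 11 → {Type,Rep} = (8, R) ✓
(AcctNo=E, Branch=j): rows 13, 14, 15 → {Type,Rep} = (1, Q), (1, Q), (1, Q) ✓
Every {AcctNo, Branch} value is associated with a single {Type, Rep} value, so {AcctNo, Branch} -> {Type, Rep} holds.

Yes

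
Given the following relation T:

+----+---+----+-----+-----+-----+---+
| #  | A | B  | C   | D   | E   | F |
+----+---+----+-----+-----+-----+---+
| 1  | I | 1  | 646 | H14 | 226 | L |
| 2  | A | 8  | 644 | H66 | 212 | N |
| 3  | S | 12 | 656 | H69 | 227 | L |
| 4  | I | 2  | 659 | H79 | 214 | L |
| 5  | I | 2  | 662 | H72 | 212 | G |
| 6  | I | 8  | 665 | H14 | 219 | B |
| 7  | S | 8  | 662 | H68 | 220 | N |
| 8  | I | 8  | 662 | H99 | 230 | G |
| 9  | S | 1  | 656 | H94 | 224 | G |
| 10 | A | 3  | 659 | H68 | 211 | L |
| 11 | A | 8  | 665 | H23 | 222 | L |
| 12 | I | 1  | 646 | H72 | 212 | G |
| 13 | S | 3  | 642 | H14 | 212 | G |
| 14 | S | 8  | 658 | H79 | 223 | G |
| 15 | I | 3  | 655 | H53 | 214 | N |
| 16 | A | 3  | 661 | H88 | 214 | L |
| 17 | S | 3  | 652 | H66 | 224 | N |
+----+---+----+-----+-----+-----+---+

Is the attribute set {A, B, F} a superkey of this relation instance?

No

Rows 10 and 16 have the same {A, B, F} value (A=A, B=3, F=L) but are distinct tuples, so {A, B, F} does not determine every attribute — not a superkey.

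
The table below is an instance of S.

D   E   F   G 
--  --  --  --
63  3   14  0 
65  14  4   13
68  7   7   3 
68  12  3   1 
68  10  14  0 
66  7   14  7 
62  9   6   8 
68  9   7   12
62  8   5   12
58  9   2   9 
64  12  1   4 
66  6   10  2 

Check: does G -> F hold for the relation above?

No

G=0: 2 rows → F = 14, 14 ✓
G=13: 1 row → F = 4 ✓
G=3: 1 row → F = 7 ✓
G=1: 1 row → F = 3 ✓
G=7: 1 row → F = 14 ✓
G=8: 1 row → F = 6 ✓
G=12: 2 rows → F takes values {7, 5} — violation
G=9: 1 row → F = 2 ✓
G=4: 1 row → F = 1 ✓
G=2: 1 row → F = 10 ✓
Two rows agree on G but differ on F, so G -> F does not hold.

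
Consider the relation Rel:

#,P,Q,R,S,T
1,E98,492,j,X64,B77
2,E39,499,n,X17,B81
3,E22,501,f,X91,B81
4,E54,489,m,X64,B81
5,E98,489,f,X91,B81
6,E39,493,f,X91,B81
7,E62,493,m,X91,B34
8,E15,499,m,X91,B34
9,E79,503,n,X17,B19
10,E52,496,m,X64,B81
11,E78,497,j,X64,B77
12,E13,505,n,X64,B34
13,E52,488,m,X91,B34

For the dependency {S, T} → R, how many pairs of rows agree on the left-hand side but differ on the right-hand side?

(S=X64, T=B77): all 2 rows agree on R — 0 pairs.
(S=X91, T=B81): all 3 rows agree on R — 0 pairs.
(S=X64, T=B81): all 2 rows agree on R — 0 pairs.
(S=X91, T=B34): all 3 rows agree on R — 0 pairs.

0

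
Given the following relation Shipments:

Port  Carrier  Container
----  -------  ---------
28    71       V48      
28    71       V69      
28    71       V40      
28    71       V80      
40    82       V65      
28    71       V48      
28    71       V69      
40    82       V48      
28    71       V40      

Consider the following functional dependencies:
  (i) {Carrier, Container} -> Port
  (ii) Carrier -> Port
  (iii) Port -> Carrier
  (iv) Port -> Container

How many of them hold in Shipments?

3

(i) {Carrier, Container} -> Port: every LHS value maps to a single RHS value — holds.
(ii) Carrier -> Port: every LHS value maps to a single RHS value — holds.
(iii) Port -> Carrier: every LHS value maps to a single RHS value — holds.
(iv) Port -> Container: Port=28: 7 rows → Container takes values {V48, V69, V40, V80} — violation; Port=40: 2 rows → Container takes values {V65, V48} — violation — fails.
3 of the 4 dependencies hold.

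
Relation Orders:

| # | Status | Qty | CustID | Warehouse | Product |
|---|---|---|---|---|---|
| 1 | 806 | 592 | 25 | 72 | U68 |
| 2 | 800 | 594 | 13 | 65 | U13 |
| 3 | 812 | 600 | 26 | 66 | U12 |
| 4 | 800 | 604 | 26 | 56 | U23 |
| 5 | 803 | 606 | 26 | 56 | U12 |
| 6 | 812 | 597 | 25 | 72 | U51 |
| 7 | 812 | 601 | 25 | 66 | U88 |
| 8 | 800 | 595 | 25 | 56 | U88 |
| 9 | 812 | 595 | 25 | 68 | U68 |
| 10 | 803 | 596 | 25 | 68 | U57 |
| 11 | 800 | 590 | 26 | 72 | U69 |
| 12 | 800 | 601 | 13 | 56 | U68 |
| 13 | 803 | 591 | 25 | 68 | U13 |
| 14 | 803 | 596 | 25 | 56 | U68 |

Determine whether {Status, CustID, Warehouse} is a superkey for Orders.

No

Rows 10 and 13 have the same {Status, CustID, Warehouse} value (Status=803, CustID=25, Warehouse=68) but are distinct tuples, so {Status, CustID, Warehouse} does not determine every attribute — not a superkey.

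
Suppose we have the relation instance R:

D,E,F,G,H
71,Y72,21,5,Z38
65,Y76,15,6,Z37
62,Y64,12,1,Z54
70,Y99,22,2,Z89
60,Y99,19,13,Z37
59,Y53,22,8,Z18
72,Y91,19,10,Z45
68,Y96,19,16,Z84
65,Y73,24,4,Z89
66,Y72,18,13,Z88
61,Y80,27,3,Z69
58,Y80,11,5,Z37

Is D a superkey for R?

No

Two distinct rows share D=65, so D does not determine every attribute — not a superkey.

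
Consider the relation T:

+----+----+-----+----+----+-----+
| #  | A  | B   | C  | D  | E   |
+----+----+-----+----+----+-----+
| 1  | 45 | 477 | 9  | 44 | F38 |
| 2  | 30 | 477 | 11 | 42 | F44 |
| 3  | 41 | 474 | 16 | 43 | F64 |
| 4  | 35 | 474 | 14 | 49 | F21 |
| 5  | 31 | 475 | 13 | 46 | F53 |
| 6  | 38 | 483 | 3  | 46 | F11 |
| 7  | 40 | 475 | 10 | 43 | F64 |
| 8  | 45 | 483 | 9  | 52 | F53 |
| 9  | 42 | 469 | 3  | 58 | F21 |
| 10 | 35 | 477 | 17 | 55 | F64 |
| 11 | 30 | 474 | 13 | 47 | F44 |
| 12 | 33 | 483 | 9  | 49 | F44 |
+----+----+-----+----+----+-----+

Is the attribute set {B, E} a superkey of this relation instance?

Yes

All 12 rows have distinct {B, E} values, so {B, E} → (all attributes) holds and {B, E} is a superkey.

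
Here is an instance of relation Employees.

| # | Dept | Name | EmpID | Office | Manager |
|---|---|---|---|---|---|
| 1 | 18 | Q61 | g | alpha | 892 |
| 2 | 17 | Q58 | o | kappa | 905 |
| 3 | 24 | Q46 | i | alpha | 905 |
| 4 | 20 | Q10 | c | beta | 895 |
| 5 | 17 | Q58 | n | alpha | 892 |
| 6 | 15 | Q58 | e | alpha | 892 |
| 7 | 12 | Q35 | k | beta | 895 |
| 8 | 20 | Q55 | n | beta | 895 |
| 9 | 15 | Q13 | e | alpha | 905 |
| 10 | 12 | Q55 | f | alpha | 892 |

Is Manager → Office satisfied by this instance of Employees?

Manager=892: rows 1, 5, 6, 10 → Office = alpha, alpha, alpha, alpha ✓
Manager=905: rows 2, 3, 9 → Office takes values {kappa, alpha} — violation
Manager=895: rows 4, 7, 8 → Office = beta, beta, beta ✓
Two rows agree on Manager but differ on Office, so Manager → Office does not hold.

No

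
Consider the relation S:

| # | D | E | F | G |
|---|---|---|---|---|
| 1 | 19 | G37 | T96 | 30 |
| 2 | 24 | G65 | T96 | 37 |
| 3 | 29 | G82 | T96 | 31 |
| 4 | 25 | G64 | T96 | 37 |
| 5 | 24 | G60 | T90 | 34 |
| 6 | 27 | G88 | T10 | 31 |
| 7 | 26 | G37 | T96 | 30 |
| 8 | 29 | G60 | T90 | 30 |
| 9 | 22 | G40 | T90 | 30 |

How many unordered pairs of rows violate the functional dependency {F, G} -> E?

(F=T96, G=30): all 2 rows agree on E — 0 pairs.
(F=T96, G=37): violating pairs (2,4) — 1 pair.
(F=T90, G=30): violating pairs (8,9) — 1 pair.

2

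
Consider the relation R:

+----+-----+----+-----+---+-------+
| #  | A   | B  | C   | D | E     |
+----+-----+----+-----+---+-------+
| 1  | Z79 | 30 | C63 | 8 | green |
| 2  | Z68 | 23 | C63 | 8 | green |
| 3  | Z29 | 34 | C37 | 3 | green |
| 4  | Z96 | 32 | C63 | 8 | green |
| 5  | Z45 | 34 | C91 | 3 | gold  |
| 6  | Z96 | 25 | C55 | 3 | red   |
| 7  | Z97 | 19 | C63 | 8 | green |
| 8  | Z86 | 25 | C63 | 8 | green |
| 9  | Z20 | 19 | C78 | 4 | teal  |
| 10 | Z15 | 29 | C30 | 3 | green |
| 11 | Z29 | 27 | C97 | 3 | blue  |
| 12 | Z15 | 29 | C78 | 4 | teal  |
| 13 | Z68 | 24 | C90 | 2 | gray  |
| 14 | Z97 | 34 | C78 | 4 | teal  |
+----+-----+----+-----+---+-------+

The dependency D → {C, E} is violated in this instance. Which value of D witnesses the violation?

D=8: rows 1, 2, 4, 7, 8 → {C,E} = (C63, green), (C63, green), (C63, green), (C63, green), (C63, green) ✓
D=3: rows 3, 5, 6, 10, 11 → {C,E} takes values {(C37, green), (C91, gold), (C55, red), (C30, green), (C97, blue)} — violation
D=4: rows 9, 12, 14 → {C,E} = (C78, teal), (C78, teal), (C78, teal) ✓
D=2: row 13 → {C,E} = (C90, gray) ✓
The only D value with inconsistent RHS is D=3.

3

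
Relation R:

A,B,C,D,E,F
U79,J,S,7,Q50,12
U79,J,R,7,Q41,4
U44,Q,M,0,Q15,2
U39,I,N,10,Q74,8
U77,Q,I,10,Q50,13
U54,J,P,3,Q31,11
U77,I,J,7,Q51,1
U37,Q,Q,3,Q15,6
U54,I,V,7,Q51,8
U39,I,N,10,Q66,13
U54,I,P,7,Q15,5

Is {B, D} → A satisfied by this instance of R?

(B=J, D=7): 2 rows → A = U79, U79 ✓
(B=Q, D=0): 1 row → A = U44 ✓
(B=I, D=10): 2 rows → A = U39, U39 ✓
(B=Q, D=10): 1 row → A = U77 ✓
(B=J, D=3): 1 row → A = U54 ✓
(B=I, D=7): 3 rows → A takes values {U77, U54} — violation
(B=Q, D=3): 1 row → A = U37 ✓
Two rows agree on {B, D} but differ on A, so {B, D} → A does not hold.

No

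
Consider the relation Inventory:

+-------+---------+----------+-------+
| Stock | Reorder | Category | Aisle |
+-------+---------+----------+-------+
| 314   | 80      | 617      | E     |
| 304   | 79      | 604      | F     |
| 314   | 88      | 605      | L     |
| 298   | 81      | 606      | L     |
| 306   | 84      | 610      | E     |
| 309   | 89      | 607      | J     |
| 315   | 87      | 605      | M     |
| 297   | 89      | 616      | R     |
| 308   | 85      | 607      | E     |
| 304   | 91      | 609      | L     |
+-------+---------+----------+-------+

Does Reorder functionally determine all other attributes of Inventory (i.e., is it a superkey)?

No

Two distinct rows share Reorder=89, so Reorder does not determine every attribute — not a superkey.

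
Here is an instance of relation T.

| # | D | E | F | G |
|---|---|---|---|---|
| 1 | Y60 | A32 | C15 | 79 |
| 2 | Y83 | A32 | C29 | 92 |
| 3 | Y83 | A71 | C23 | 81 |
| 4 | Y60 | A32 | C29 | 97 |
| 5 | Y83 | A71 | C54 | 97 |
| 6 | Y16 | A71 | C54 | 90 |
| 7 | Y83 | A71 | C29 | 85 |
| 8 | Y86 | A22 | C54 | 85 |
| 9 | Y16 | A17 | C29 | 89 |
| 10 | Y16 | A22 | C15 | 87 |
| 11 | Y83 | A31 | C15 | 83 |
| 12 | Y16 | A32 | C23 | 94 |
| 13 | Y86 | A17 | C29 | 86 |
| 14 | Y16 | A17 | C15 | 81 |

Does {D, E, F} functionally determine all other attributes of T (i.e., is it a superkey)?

Yes

All 14 rows have distinct {D, E, F} values, so {D, E, F} → (all attributes) holds and {D, E, F} is a superkey.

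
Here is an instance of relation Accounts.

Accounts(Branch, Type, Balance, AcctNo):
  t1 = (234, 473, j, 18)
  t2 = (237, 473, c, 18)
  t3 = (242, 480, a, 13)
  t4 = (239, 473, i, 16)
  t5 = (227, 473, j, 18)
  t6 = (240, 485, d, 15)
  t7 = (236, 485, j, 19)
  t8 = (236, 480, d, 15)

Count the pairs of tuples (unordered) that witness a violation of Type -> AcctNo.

Type=473: violating pairs (1,4), (2,4), (4,5) — 3 pairs.
Type=480: violating pairs (3,8) — 1 pair.
Type=485: violating pairs (6,7) — 1 pair.

5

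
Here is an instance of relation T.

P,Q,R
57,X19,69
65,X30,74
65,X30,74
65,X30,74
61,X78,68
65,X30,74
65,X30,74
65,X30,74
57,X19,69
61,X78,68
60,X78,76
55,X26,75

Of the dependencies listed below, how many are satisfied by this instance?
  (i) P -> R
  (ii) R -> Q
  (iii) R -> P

3

(i) P -> R: every LHS value maps to a single RHS value — holds.
(ii) R -> Q: every LHS value maps to a single RHS value — holds.
(iii) R -> P: every LHS value maps to a single RHS value — holds.
3 of the 3 dependencies hold.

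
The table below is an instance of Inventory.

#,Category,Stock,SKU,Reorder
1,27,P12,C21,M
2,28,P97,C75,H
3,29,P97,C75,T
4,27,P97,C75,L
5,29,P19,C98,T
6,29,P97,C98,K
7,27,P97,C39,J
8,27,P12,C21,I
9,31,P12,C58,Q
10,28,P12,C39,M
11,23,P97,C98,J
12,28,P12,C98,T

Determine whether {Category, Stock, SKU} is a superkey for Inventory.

Rows 1 and 8 have the same {Category, Stock, SKU} value (Category=27, Stock=P12, SKU=C21) but are distinct tuples, so {Category, Stock, SKU} does not determine every attribute — not a superkey.

No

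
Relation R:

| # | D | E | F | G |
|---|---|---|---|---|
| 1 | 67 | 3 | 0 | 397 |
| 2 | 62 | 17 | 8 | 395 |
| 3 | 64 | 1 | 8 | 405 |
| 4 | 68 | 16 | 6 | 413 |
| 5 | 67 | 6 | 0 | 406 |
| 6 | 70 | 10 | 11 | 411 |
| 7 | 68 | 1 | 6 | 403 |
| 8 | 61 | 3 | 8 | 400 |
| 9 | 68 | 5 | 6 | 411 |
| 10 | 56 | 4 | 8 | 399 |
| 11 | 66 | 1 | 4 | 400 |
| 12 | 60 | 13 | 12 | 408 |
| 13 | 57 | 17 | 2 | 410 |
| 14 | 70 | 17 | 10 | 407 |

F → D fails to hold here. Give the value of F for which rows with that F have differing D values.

F=0: rows 1, 5 → D = 67, 67 ✓
F=8: rows 2, 3, 8, 10 → D takes values {62, 64, 61, 56} — violation
F=6: rows 4, 7, 9 → D = 68, 68, 68 ✓
F=11: row 6 → D = 70 ✓
F=4: row 11 → D = 66 ✓
F=12: row 12 → D = 60 ✓
F=2: row 13 → D = 57 ✓
F=10: row 14 → D = 70 ✓
The only F value with inconsistent D is F=8.

8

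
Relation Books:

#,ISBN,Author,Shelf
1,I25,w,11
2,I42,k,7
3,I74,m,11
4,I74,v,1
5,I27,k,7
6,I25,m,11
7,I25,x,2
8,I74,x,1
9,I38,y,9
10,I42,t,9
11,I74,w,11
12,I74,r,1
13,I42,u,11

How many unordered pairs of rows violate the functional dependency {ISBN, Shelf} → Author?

(ISBN=I25, Shelf=11): violating pairs (1,6) — 1 pair.
(ISBN=I74, Shelf=11): violating pairs (3,11) — 1 pair.
(ISBN=I74, Shelf=1): violating pairs (4,8), (4,12), (8,12) — 3 pairs.

5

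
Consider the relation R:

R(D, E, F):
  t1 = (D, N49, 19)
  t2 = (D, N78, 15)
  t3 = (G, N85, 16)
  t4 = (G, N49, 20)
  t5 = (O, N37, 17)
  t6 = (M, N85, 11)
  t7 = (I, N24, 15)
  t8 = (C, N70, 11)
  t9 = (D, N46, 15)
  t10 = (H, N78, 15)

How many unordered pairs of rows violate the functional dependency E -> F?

E=N49: violating pairs (1,4) — 1 pair.
E=N78: all 2 rows agree on F — 0 pairs.
E=N85: violating pairs (3,6) — 1 pair.

2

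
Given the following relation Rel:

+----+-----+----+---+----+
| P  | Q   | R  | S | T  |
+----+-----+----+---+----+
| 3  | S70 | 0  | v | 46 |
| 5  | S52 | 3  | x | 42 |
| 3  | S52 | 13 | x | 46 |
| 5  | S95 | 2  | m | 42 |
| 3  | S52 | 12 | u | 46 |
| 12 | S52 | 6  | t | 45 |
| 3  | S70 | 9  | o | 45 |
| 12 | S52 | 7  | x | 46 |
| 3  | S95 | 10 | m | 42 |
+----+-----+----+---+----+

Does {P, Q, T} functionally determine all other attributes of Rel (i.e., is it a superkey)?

No

Two distinct rows share (P=3, Q=S52, T=46), so {P, Q, T} does not determine every attribute — not a superkey.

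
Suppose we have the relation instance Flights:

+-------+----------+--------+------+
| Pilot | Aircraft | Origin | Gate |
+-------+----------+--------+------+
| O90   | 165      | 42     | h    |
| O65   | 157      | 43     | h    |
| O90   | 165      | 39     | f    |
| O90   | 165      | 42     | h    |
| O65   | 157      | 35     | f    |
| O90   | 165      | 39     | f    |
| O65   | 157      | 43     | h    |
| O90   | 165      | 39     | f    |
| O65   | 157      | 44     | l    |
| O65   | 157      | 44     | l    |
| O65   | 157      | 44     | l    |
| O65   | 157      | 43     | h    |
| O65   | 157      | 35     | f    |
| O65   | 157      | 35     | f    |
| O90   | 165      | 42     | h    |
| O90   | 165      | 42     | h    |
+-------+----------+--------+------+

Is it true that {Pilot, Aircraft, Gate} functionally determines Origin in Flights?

(Pilot=O90, Aircraft=165, Gate=h): 4 rows → Origin = 42, 42, 42, 42 ✓
(Pilot=O65, Aircraft=157, Gate=h): 3 rows → Origin = 43, 43, 43 ✓
(Pilot=O90, Aircraft=165, Gate=f): 3 rows → Origin = 39, 39, 39 ✓
(Pilot=O65, Aircraft=157, Gate=f): 3 rows → Origin = 35, 35, 35 ✓
(Pilot=O65, Aircraft=157, Gate=l): 3 rows → Origin = 44, 44, 44 ✓
Every {Pilot, Aircraft, Gate} value is associated with a single Origin value, so {Pilot, Aircraft, Gate} -> Origin holds.

Yes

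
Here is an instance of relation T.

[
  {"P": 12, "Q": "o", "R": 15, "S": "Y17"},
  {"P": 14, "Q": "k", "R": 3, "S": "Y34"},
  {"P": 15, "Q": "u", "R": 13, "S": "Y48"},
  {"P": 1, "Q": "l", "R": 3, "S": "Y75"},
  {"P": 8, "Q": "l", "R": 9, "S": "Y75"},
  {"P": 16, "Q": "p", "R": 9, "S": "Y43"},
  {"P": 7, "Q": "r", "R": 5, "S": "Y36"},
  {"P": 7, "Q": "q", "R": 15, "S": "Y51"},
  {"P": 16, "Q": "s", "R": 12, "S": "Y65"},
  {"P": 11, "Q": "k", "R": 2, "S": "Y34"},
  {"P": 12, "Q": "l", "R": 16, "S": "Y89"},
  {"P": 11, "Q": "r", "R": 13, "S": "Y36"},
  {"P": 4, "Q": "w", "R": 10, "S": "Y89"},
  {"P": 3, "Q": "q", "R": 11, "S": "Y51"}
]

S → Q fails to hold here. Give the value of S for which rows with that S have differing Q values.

S=Y17: 1 row → Q = o ✓
S=Y34: 2 rows → Q = k, k ✓
S=Y48: 1 row → Q = u ✓
S=Y75: 2 rows → Q = l, l ✓
S=Y43: 1 row → Q = p ✓
S=Y36: 2 rows → Q = r, r ✓
S=Y51: 2 rows → Q = q, q ✓
S=Y65: 1 row → Q = s ✓
S=Y89: 2 rows → Q takes values {l, w} — violation
The only S value with inconsistent Q is S=Y89.

Y89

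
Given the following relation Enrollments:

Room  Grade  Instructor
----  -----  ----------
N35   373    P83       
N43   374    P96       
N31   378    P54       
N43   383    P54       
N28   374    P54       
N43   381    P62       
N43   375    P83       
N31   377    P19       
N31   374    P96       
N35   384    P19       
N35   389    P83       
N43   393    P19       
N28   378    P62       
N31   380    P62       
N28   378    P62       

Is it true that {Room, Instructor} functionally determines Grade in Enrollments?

No

(Room=N35, Instructor=P83): 2 rows → Grade takes values {373, 389} — violation
(Room=N43, Instructor=P96): 1 row → Grade = 374 ✓
(Room=N31, Instructor=P54): 1 row → Grade = 378 ✓
(Room=N43, Instructor=P54): 1 row → Grade = 383 ✓
(Room=N28, Instructor=P54): 1 row → Grade = 374 ✓
(Room=N43, Instructor=P62): 1 row → Grade = 381 ✓
(Room=N43, Instructor=P83): 1 row → Grade = 375 ✓
(Room=N31, Instructor=P19): 1 row → Grade = 377 ✓
(Room=N31, Instructor=P96): 1 row → Grade = 374 ✓
(Room=N35, Instructor=P19): 1 row → Grade = 384 ✓
(Room=N43, Instructor=P19): 1 row → Grade = 393 ✓
(Room=N28, Instructor=P62): 2 rows → Grade = 378, 378 ✓
(Room=N31, Instructor=P62): 1 row → Grade = 380 ✓
Two rows agree on {Room, Instructor} but differ on Grade, so {Room, Instructor} → Grade does not hold.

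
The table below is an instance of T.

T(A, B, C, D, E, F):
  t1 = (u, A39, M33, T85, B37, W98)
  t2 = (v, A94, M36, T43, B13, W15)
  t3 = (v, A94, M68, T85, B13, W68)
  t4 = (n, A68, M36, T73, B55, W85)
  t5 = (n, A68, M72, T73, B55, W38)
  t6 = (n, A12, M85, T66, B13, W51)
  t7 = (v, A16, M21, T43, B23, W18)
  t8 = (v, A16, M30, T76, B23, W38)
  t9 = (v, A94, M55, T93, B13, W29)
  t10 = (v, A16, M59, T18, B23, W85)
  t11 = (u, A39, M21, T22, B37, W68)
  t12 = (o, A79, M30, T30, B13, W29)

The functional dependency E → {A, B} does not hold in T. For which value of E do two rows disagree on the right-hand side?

E=B37: rows 1, 11 → {A,B} = (u, A39), (u, A39) ✓
E=B13: rows 2, 3, 6, 9, 12 → {A,B} takes values {(v, A94), (n, A12), (o, A79)} — violation
E=B55: rows 4, 5 → {A,B} = (n, A68), (n, A68) ✓
E=B23: rows 7, 8, 10 → {A,B} = (v, A16), (v, A16), (v, A16) ✓
The only E value with inconsistent RHS is E=B13.

B13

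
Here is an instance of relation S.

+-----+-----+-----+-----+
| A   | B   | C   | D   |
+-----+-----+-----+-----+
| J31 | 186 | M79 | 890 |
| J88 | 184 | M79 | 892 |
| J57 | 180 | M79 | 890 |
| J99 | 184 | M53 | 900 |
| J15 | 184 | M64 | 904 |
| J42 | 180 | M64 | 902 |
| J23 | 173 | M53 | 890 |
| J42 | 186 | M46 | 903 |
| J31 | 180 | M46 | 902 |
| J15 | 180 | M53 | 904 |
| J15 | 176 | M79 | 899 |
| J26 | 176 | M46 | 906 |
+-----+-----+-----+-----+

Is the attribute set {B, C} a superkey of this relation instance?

Yes

All 12 rows have distinct {B, C} values, so {B, C} → (all attributes) holds and {B, C} is a superkey.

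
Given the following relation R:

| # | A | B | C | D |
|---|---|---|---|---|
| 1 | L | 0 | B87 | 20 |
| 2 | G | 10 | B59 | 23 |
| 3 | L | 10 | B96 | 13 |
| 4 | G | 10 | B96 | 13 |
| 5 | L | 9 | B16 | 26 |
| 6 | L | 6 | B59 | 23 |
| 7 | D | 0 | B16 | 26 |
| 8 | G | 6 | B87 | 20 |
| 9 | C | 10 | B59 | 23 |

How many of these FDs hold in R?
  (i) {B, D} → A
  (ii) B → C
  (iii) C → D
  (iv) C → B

(i) {B, D} → A: (B=10, D=23): rows 2, 9 → A takes values {G, C} — violation; (B=10, D=13): rows 3, 4 → A takes values {L, G} — violation — fails.
(ii) B → C: B=0: rows 1, 7 → C takes values {B87, B16} — violation; B=10: rows 2, 3, 4, 9 → C takes values {B59, B96} — violation; B=6: rows 6, 8 → C takes values {B59, B87} — violation — fails.
(iii) C → D: every LHS value maps to a single RHS value — holds.
(iv) C → B: C=B87: rows 1, 8 → B takes values {0, 6} — violation; C=B59: rows 2, 6, 9 → B takes values {10, 6} — violation; C=B16: rows 5, 7 → B takes values {9, 0} — violation — fails.
1 of the 4 dependencies holds.

1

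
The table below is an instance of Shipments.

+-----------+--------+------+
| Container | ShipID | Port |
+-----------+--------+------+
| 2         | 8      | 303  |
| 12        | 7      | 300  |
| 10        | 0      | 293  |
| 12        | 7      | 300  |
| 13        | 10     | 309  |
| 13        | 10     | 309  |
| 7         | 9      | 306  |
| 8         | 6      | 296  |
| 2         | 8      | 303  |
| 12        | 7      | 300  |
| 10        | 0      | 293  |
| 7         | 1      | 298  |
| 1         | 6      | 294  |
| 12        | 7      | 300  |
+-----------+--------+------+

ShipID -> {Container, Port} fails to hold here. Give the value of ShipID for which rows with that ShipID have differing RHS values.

ShipID=8: 2 rows → {Container,Port} = (2, 303), (2, 303) ✓
ShipID=7: 4 rows → {Container,Port} = (12, 300), (12, 300), (12, 300), (12, 300) ✓
ShipID=0: 2 rows → {Container,Port} = (10, 293), (10, 293) ✓
ShipID=10: 2 rows → {Container,Port} = (13, 309), (13, 309) ✓
ShipID=9: 1 row → {Container,Port} = (7, 306) ✓
ShipID=6: 2 rows → {Container,Port} takes values {(8, 296), (1, 294)} — violation
ShipID=1: 1 row → {Container,Port} = (7, 298) ✓
The only ShipID value with inconsistent RHS is ShipID=6.

6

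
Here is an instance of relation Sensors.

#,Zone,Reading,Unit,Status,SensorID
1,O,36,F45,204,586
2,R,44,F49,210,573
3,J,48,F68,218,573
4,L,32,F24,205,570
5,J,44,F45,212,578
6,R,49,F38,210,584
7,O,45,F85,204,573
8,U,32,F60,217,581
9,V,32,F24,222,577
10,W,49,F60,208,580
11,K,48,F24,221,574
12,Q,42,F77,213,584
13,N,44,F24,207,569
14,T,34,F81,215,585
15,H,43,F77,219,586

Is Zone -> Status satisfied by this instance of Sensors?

Zone=O: rows 1, 7 → Status = 204, 204 ✓
Zone=R: rows 2, 6 → Status = 210, 210 ✓
Zone=J: rows 3, 5 → Status takes values {218, 212} — violation
Zone=L: row 4 → Status = 205 ✓
Zone=U: row 8 → Status = 217 ✓
Zone=V: row 9 → Status = 222 ✓
Zone=W: row 10 → Status = 208 ✓
Zone=K: row 11 → Status = 221 ✓
Zone=Q: row 12 → Status = 213 ✓
Zone=N: row 13 → Status = 207 ✓
Zone=T: row 14 → Status = 215 ✓
Zone=H: row 15 → Status = 219 ✓
Two rows agree on Zone but differ on Status, so Zone -> Status does not hold.

No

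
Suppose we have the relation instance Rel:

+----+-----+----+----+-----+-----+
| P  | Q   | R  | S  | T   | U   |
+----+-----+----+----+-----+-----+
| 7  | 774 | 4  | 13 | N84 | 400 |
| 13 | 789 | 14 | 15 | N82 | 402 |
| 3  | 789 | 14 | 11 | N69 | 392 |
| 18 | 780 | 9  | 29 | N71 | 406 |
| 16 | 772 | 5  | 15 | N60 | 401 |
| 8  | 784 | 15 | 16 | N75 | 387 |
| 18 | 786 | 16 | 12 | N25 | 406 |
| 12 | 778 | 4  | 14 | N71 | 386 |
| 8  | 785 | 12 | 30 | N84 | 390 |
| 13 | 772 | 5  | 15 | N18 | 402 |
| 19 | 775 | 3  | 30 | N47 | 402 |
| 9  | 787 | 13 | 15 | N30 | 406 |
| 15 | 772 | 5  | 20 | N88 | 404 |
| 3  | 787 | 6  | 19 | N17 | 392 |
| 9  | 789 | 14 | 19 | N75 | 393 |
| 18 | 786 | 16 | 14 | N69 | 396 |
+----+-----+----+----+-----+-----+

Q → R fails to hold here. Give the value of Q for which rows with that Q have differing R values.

787

Q=774: 1 row → R = 4 ✓
Q=789: 3 rows → R = 14, 14, 14 ✓
Q=780: 1 row → R = 9 ✓
Q=772: 3 rows → R = 5, 5, 5 ✓
Q=784: 1 row → R = 15 ✓
Q=786: 2 rows → R = 16, 16 ✓
Q=778: 1 row → R = 4 ✓
Q=785: 1 row → R = 12 ✓
Q=775: 1 row → R = 3 ✓
Q=787: 2 rows → R takes values {13, 6} — violation
The only Q value with inconsistent R is Q=787.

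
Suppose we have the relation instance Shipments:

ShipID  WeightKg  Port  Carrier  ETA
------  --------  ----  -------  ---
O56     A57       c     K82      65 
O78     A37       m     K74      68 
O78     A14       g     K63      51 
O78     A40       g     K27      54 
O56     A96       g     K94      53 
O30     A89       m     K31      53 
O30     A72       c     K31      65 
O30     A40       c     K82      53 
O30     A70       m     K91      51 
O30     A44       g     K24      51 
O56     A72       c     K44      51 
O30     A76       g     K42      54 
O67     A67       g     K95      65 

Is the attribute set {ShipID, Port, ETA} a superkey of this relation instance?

All 13 rows have distinct {ShipID, Port, ETA} values, so {ShipID, Port, ETA} → (all attributes) holds and {ShipID, Port, ETA} is a superkey.

Yes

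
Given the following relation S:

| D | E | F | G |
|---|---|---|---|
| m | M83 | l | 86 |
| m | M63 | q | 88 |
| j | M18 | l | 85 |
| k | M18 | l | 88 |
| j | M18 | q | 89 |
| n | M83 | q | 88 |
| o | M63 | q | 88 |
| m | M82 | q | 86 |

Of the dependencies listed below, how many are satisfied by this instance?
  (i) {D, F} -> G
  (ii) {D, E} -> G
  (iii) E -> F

(i) {D, F} -> G: (D=m, F=q): 2 rows → G takes values {88, 86} — violation — fails.
(ii) {D, E} -> G: (D=j, E=M18): 2 rows → G takes values {85, 89} — violation — fails.
(iii) E -> F: E=M83: 2 rows → F takes values {l, q} — violation; E=M18: 3 rows → F takes values {l, q} — violation — fails.
None of the 3 dependencies hold.

0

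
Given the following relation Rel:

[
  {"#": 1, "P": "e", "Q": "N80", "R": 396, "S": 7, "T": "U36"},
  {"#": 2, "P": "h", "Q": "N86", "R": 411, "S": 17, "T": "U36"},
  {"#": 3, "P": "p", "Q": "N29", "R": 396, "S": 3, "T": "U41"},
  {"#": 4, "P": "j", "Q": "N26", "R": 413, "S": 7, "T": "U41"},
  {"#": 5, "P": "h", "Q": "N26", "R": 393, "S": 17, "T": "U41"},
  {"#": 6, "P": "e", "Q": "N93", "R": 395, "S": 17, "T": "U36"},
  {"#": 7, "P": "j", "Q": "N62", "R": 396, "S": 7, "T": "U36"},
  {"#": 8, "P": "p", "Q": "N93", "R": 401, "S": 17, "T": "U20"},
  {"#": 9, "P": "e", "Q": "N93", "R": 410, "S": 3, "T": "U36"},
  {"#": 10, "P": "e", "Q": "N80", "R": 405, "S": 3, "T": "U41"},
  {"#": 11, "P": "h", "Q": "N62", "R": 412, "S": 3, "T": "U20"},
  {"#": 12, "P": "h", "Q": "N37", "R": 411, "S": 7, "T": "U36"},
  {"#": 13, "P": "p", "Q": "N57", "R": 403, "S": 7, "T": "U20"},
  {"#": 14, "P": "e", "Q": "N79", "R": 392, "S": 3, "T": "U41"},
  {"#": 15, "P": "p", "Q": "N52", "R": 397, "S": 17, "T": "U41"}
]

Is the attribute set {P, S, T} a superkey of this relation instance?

No

Rows 10 and 14 have the same {P, S, T} value (P=e, S=3, T=U41) but are distinct tuples, so {P, S, T} does not determine every attribute — not a superkey.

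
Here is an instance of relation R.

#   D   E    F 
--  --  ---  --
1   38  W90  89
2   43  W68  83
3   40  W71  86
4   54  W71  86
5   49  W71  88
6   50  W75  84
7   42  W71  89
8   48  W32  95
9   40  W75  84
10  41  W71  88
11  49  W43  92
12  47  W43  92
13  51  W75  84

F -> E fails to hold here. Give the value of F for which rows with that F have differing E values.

89

F=89: rows 1, 7 → E takes values {W90, W71} — violation
F=83: row 2 → E = W68 ✓
F=86: rows 3, 4 → E = W71, W71 ✓
F=88: rows 5, 10 → E = W71, W71 ✓
F=84: rows 6, 9, 13 → E = W75, W75, W75 ✓
F=95: row 8 → E = W32 ✓
F=92: rows 11, 12 → E = W43, W43 ✓
The only F value with inconsistent E is F=89.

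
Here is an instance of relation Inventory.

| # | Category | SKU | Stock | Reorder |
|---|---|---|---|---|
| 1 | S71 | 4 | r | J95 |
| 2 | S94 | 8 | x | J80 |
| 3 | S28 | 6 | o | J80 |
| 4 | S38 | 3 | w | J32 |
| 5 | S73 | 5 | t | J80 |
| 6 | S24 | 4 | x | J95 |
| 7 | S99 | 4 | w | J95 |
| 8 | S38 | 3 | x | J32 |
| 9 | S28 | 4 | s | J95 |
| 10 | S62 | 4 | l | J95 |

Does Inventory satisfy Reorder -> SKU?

No

Reorder=J95: rows 1, 6, 7, 9, 10 → SKU = 4, 4, 4, 4, 4 ✓
Reorder=J80: rows 2, 3, 5 → SKU takes values {8, 6, 5} — violation
Reorder=J32: rows 4, 8 → SKU = 3, 3 ✓
Two rows agree on Reorder but differ on SKU, so Reorder -> SKU does not hold.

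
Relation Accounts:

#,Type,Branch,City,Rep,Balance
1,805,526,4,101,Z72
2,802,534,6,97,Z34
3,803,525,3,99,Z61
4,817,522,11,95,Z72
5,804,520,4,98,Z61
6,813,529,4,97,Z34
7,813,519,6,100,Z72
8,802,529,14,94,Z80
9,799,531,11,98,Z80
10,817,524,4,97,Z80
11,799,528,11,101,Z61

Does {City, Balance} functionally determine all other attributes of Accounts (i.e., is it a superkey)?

All 11 rows have distinct {City, Balance} values, so {City, Balance} → (all attributes) holds and {City, Balance} is a superkey.

Yes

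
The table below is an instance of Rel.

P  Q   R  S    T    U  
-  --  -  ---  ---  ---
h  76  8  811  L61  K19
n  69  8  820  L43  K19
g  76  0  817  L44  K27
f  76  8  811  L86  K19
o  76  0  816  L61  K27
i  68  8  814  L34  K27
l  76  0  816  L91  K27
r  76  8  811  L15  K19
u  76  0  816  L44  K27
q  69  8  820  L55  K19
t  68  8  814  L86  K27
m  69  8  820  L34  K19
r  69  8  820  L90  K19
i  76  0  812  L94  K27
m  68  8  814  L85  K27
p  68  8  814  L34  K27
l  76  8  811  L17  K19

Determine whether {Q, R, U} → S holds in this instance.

(Q=76, R=8, U=K19): 4 rows → S = 811, 811, 811, 811 ✓
(Q=69, R=8, U=K19): 4 rows → S = 820, 820, 820, 820 ✓
(Q=76, R=0, U=K27): 5 rows → S takes values {817, 816, 812} — violation
(Q=68, R=8, U=K27): 4 rows → S = 814, 814, 814, 814 ✓
Two rows agree on {Q, R, U} but differ on S, so {Q, R, U} → S does not hold.

No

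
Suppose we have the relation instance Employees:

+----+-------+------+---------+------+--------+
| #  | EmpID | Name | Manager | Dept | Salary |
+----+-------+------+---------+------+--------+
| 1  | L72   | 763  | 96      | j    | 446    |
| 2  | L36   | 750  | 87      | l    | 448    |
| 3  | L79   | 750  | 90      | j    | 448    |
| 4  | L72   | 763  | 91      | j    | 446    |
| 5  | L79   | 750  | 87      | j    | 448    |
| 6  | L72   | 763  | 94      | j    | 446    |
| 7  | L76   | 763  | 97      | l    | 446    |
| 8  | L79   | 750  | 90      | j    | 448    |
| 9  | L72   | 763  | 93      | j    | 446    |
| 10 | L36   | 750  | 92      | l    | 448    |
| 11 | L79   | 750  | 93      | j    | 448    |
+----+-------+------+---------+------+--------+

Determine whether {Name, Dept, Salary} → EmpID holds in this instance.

Yes

(Name=763, Dept=j, Salary=446): rows 1, 4, 6, 9 → EmpID = L72, L72, L72, L72 ✓
(Name=750, Dept=l, Salary=448): rows 2, 10 → EmpID = L36, L36 ✓
(Name=750, Dept=j, Salary=448): rows 3, 5, 8, 11 → EmpID = L79, L79, L79, L79 ✓
(Name=763, Dept=l, Salary=446): row 7 → EmpID = L76 ✓
Every {Name, Dept, Salary} value is associated with a single EmpID value, so {Name, Dept, Salary} → EmpID holds.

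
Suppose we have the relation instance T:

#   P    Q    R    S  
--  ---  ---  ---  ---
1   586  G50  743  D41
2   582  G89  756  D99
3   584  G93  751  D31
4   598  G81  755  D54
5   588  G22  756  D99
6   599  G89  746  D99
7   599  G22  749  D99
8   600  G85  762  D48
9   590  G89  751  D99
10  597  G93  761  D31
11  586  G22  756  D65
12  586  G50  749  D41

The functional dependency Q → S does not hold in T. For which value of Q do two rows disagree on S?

Q=G50: rows 1, 12 → S = D41, D41 ✓
Q=G89: rows 2, 6, 9 → S = D99, D99, D99 ✓
Q=G93: rows 3, 10 → S = D31, D31 ✓
Q=G81: row 4 → S = D54 ✓
Q=G22: rows 5, 7, 11 → S takes values {D99, D65} — violation
Q=G85: row 8 → S = D48 ✓
The only Q value with inconsistent S is Q=G22.

G22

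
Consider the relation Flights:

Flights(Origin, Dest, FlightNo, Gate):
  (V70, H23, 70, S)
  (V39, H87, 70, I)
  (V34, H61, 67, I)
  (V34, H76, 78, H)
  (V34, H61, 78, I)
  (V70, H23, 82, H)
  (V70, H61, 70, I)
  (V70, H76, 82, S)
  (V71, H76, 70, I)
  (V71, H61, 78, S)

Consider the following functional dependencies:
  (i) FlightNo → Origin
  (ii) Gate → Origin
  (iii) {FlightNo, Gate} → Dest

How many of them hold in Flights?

(i) FlightNo → Origin: FlightNo=70: 4 rows → Origin takes values {V70, V39, V71} — violation; FlightNo=78: 3 rows → Origin takes values {V34, V71} — violation — fails.
(ii) Gate → Origin: Gate=S: 3 rows → Origin takes values {V70, V71} — violation; Gate=I: 5 rows → Origin takes values {V39, V34, V70, V71} — violation; Gate=H: 2 rows → Origin takes values {V34, V70} — violation — fails.
(iii) {FlightNo, Gate} → Dest: (FlightNo=70, Gate=I): 3 rows → Dest takes values {H87, H61, H76} — violation — fails.
None of the 3 dependencies hold.

0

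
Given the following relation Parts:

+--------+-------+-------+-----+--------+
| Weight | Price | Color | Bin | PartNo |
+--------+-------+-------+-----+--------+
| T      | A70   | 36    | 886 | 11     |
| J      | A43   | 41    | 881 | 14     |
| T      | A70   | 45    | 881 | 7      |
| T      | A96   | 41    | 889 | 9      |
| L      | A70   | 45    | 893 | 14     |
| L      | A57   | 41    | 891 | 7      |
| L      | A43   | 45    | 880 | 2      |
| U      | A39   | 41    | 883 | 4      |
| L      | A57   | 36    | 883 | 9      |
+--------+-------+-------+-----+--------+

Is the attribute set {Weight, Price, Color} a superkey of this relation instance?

Yes

All 9 rows have distinct {Weight, Price, Color} values, so {Weight, Price, Color} → (all attributes) holds and {Weight, Price, Color} is a superkey.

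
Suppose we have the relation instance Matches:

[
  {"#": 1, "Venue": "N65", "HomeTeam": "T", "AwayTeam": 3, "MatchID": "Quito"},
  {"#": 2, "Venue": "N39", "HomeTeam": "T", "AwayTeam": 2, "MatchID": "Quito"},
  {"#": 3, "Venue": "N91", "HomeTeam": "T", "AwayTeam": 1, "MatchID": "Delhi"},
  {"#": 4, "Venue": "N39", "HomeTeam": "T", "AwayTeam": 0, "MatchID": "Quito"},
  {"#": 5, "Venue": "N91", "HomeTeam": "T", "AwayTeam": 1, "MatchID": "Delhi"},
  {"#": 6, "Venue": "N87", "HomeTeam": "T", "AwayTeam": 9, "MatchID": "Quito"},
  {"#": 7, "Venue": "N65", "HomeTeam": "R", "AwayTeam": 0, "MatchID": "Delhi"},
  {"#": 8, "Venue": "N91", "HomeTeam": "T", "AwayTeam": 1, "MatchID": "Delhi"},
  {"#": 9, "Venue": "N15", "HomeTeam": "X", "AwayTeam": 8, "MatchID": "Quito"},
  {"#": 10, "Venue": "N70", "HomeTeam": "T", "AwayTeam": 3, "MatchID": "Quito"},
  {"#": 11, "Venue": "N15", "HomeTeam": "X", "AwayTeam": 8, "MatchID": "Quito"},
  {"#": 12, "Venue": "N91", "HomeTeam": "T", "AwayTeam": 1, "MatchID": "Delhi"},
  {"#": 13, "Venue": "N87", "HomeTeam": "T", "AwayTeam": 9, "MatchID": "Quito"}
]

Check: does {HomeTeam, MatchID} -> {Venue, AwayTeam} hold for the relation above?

No

(HomeTeam=T, MatchID=Quito): rows 1, 2, 4, 6, 10, 13 → {Venue,AwayTeam} takes values {(N65, 3), (N39, 2), (N39, 0), (N87, 9), (N70, 3)} — violation
(HomeTeam=T, MatchID=Delhi): rows 3, 5, 8, 12 → {Venue,AwayTeam} = (N91, 1), (N91, 1), (N91, 1), (N91, 1) ✓
(HomeTeam=R, MatchID=Delhi): row 7 → {Venue,AwayTeam} = (N65, 0) ✓
(HomeTeam=X, MatchID=Quito): rows 9, 11 → {Venue,AwayTeam} = (N15, 8), (N15, 8) ✓
Two rows agree on {HomeTeam, MatchID} but differ on {Venue, AwayTeam}, so {HomeTeam, MatchID} -> {Venue, AwayTeam} does not hold.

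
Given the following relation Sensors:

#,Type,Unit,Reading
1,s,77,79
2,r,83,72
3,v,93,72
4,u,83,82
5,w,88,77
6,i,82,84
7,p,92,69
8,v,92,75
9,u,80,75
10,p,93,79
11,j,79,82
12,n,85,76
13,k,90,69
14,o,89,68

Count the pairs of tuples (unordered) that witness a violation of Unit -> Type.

Unit=83: violating pairs (2,4) — 1 pair.
Unit=93: violating pairs (3,10) — 1 pair.
Unit=92: violating pairs (7,8) — 1 pair.

3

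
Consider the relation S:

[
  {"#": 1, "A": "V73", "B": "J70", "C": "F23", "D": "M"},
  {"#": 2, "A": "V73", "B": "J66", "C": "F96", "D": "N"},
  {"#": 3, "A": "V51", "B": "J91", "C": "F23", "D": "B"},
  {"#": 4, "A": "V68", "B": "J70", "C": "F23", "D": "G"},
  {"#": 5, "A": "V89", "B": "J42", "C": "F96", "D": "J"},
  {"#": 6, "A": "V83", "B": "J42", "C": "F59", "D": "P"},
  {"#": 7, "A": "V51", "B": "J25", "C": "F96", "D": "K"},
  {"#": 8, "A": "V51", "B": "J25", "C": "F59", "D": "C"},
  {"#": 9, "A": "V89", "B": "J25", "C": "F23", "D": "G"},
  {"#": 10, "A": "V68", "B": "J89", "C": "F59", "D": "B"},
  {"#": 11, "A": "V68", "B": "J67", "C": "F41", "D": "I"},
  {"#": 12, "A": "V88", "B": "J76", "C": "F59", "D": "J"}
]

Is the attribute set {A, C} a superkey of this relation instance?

All 12 rows have distinct {A, C} values, so {A, C} → (all attributes) holds and {A, C} is a superkey.

Yes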